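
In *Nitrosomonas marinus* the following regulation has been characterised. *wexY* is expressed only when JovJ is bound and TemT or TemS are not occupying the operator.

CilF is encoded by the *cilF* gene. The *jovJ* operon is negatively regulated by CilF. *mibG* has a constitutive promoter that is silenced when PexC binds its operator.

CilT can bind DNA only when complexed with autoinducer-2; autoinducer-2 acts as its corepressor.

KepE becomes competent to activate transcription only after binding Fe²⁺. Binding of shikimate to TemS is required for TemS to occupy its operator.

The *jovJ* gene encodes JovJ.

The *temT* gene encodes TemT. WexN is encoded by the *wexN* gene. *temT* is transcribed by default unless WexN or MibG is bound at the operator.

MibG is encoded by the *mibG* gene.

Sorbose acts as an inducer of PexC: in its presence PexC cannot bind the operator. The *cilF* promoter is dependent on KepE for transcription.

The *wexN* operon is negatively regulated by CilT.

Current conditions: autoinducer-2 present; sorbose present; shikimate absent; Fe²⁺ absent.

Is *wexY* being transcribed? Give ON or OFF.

Autoinducer-2 is present, so CilT is active.
With repressor CilT bound, *wexN* is not transcribed.
So WexN is not produced.
Sorbose is present, so PexC is inactive.
With no repressor bound, *mibG* is transcribed.
So MibG is produced and active.
With repressor MibG bound, *temT* is not transcribed.
So TemT is not produced.
Shikimate is absent, so TemS is inactive.
Fe²⁺ is absent, so KepE is inactive.
Required activator KepE is absent, so *cilF* is not transcribed.
So CilF is not produced.
With no repressor bound, *jovJ* is transcribed.
So JovJ is produced and active.
No repressor is bound and JovJ is active, so *wexY* is transcribed.

ON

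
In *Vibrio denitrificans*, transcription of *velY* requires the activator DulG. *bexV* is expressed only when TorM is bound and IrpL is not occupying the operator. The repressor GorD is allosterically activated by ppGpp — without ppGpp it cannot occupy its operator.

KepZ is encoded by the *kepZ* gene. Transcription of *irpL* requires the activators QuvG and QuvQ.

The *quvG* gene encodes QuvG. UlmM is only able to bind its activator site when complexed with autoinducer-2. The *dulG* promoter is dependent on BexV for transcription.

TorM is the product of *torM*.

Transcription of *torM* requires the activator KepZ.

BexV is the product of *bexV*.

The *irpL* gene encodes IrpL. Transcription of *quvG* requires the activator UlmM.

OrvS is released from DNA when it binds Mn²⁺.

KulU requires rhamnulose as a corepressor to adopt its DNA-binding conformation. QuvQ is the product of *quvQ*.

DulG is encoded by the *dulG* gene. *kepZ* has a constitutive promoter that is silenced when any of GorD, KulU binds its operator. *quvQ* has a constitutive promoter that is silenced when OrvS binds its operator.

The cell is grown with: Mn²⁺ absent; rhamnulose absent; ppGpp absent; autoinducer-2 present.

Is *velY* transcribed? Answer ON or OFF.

Autoinducer-2 is present, so UlmM is active.
No repressor is bound and UlmM is active, so *quvG* is transcribed.
So QuvG is produced and active.
Mn²⁺ is absent, so OrvS is active.
With repressor OrvS bound, *quvQ* is not transcribed.
So QuvQ is not produced.
Required activator QuvQ is absent, so *irpL* is not transcribed.
So IrpL is not produced.
ppGpp is absent, so GorD is inactive.
Rhamnulose is absent, so KulU is inactive.
With no repressor bound, *kepZ* is transcribed.
So KepZ is produced and active.
No repressor is bound and KepZ is active, so *torM* is transcribed.
So TorM is produced and active.
No repressor is bound and TorM is active, so *bexV* is transcribed.
So BexV is produced and active.
No repressor is bound and BexV is active, so *dulG* is transcribed.
So DulG is produced and active.
No repressor is bound and DulG is active, so *velY* is transcribed.

ON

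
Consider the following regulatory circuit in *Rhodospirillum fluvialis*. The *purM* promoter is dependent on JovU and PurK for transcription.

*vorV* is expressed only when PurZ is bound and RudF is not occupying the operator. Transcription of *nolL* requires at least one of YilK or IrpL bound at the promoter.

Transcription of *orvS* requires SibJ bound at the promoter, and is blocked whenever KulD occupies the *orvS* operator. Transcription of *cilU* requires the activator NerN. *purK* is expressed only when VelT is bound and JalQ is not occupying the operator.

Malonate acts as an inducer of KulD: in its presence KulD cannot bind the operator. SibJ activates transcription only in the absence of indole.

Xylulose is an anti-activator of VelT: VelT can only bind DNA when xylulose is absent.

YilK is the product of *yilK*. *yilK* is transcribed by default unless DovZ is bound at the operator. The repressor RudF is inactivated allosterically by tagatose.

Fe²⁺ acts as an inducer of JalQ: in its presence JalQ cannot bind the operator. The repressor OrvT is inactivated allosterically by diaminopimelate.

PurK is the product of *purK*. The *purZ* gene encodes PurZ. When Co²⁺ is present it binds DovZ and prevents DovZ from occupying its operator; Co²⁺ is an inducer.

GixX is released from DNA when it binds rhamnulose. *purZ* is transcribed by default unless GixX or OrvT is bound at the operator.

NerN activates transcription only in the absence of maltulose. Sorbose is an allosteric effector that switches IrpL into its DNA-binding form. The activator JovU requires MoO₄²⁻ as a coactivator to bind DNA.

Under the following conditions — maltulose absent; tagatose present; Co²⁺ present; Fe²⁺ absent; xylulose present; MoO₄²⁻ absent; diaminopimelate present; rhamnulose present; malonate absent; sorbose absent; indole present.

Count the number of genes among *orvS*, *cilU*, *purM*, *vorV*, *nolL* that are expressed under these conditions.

Malonate is absent, so KulD is active.
Indole is present, so SibJ is inactive.
With repressor KulD bound, *orvS* is not transcribed.
→ *orvS* is OFF.
Maltulose is absent, so NerN is active.
No repressor is bound and NerN is active, so *cilU* is transcribed.
→ *cilU* is ON.
MoO₄²⁻ is absent, so JovU is inactive.
Xylulose is present, so VelT is inactive.
Fe²⁺ is absent, so JalQ is active.
With repressor JalQ bound, *purK* is not transcribed.
So PurK is not produced.
Required activator JovU is absent, so *purM* is not transcribed.
→ *purM* is OFF.
Rhamnulose is present, so GixX is inactive.
Diaminopimelate is present, so OrvT is inactive.
With no repressor bound, *purZ* is transcribed.
So PurZ is produced and active.
Tagatose is present, so RudF is inactive.
No repressor is bound and PurZ is active, so *vorV* is transcribed.
→ *vorV* is ON.
Co²⁺ is present, so DovZ is inactive.
With no repressor bound, *yilK* is transcribed.
So YilK is produced and active.
Sorbose is absent, so IrpL is inactive.
Activator YilK is present, so *nolL* is transcribed.
→ *nolL* is ON.
3 of the 5 genes are transcribed.

3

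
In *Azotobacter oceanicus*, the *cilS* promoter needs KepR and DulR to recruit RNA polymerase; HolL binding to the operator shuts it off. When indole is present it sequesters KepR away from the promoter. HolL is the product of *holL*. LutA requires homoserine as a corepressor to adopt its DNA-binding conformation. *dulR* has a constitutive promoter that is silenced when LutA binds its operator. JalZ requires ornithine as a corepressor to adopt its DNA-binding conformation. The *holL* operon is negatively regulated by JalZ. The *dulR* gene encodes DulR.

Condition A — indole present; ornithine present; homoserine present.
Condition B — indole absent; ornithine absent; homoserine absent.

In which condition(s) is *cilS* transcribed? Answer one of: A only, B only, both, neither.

Condition A:
Indole is present, so KepR is inactive.
Ornithine is present, so JalZ is active.
With repressor JalZ bound, *holL* is not transcribed.
So HolL is not produced.
Homoserine is present, so LutA is active.
With repressor LutA bound, *dulR* is not transcribed.
So DulR is not produced.
Required activator KepR is absent, so *cilS* is not transcribed.
→ *cilS* is OFF in A.
Condition B:
Indole is absent, so KepR is active.
Ornithine is absent, so JalZ is inactive.
With no repressor bound, *holL* is transcribed.
So HolL is produced and active.
Homoserine is absent, so LutA is inactive.
With no repressor bound, *dulR* is transcribed.
So DulR is produced and active.
With repressor HolL bound, *cilS* is not transcribed.
→ *cilS* is OFF in B.

neither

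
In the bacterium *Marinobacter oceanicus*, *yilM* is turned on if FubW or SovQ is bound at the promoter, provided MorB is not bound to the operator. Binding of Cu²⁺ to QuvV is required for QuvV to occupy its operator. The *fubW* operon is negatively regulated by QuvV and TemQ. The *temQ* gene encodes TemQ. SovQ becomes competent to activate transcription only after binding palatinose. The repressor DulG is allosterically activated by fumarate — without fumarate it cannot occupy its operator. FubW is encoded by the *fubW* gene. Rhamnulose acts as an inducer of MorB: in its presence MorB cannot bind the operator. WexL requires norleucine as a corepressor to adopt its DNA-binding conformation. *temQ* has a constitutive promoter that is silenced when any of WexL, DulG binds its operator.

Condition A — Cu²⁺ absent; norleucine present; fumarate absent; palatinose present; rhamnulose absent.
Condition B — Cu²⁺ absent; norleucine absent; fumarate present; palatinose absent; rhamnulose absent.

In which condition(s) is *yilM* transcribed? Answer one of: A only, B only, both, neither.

Condition A:
Cu²⁺ is absent, so QuvV is inactive.
Norleucine is present, so WexL is active.
Fumarate is absent, so DulG is inactive.
With repressor WexL bound, *temQ* is not transcribed.
So TemQ is not produced.
With no repressor bound, *fubW* is transcribed.
So FubW is produced and active.
Palatinose is present, so SovQ is active.
Rhamnulose is absent, so MorB is active.
With repressor MorB bound, *yilM* is not transcribed.
→ *yilM* is OFF in A.
Condition B:
Cu²⁺ is absent, so QuvV is inactive.
Norleucine is absent, so WexL is inactive.
Fumarate is present, so DulG is active.
With repressor DulG bound, *temQ* is not transcribed.
So TemQ is not produced.
With no repressor bound, *fubW* is transcribed.
So FubW is produced and active.
Palatinose is absent, so SovQ is inactive.
Rhamnulose is absent, so MorB is active.
With repressor MorB bound, *yilM* is not transcribed.
→ *yilM* is OFF in B.

neither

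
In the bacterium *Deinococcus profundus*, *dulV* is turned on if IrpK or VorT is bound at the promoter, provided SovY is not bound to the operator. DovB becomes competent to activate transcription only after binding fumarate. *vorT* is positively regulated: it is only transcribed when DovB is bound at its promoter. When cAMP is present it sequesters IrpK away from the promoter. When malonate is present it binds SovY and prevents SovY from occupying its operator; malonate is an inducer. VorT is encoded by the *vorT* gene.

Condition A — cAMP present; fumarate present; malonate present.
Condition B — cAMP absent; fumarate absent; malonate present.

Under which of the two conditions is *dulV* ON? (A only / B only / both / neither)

both

Condition A:
cAMP is present, so IrpK is inactive.
Fumarate is present, so DovB is active.
No repressor is bound and DovB is active, so *vorT* is transcribed.
So VorT is produced and active.
Malonate is present, so SovY is inactive.
Activator VorT is present, so *dulV* is transcribed.
→ *dulV* is ON in A.
Condition B:
cAMP is absent, so IrpK is active.
Fumarate is absent, so DovB is inactive.
Required activator DovB is absent, so *vorT* is not transcribed.
So VorT is not produced.
Malonate is present, so SovY is inactive.
Activator IrpK is present, so *dulV* is transcribed.
→ *dulV* is ON in B.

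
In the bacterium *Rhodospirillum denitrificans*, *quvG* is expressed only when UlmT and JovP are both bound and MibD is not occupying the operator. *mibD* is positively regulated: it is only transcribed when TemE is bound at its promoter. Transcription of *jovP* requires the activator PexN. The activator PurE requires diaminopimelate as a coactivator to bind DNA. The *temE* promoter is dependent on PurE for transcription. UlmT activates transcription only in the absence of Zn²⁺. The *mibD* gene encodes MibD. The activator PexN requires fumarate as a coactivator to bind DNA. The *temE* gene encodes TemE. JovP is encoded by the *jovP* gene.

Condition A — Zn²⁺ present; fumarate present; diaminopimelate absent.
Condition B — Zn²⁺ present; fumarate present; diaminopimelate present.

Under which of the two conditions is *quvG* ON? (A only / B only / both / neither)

Condition A:
Zn²⁺ is present, so UlmT is inactive.
Fumarate is present, so PexN is active.
No repressor is bound and PexN is active, so *jovP* is transcribed.
So JovP is produced and active.
Diaminopimelate is absent, so PurE is inactive.
Required activator PurE is absent, so *temE* is not transcribed.
So TemE is not produced.
Required activator TemE is absent, so *mibD* is not transcribed.
So MibD is not produced.
Required activator UlmT is absent, so *quvG* is not transcribed.
→ *quvG* is OFF in A.
Condition B:
Zn²⁺ is present, so UlmT is inactive.
Fumarate is present, so PexN is active.
No repressor is bound and PexN is active, so *jovP* is transcribed.
So JovP is produced and active.
Diaminopimelate is present, so PurE is active.
No repressor is bound and PurE is active, so *temE* is transcribed.
So TemE is produced and active.
No repressor is bound and TemE is active, so *mibD* is transcribed.
So MibD is produced and active.
With repressor MibD bound, *quvG* is not transcribed.
→ *quvG* is OFF in B.

neither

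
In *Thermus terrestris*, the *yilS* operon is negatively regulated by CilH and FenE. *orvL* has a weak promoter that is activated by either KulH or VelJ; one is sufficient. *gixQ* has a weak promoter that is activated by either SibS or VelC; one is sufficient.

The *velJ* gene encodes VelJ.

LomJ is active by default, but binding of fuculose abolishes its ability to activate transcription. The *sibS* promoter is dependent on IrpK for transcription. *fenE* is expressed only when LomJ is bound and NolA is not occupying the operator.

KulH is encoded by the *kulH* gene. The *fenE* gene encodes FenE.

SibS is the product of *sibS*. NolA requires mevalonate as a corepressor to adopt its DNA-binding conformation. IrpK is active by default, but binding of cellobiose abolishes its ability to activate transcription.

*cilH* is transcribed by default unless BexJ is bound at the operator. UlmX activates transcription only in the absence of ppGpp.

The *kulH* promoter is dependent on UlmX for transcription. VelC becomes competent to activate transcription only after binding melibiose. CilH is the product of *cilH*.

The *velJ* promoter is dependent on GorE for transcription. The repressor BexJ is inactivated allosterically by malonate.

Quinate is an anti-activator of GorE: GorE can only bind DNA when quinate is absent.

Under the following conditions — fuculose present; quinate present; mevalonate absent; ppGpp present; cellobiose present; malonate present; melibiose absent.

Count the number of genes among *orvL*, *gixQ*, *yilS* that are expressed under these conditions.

ppGpp is present, so UlmX is inactive.
Required activator UlmX is absent, so *kulH* is not transcribed.
So KulH is not produced.
Quinate is present, so GorE is inactive.
Required activator GorE is absent, so *velJ* is not transcribed.
So VelJ is not produced.
No activator is available at the *orvL* promoter, so *orvL* is not transcribed.
→ *orvL* is OFF.
Cellobiose is present, so IrpK is inactive.
Required activator IrpK is absent, so *sibS* is not transcribed.
So SibS is not produced.
Melibiose is absent, so VelC is inactive.
No activator is available at the *gixQ* promoter, so *gixQ* is not transcribed.
→ *gixQ* is OFF.
Malonate is present, so BexJ is inactive.
With no repressor bound, *cilH* is transcribed.
So CilH is produced and active.
Mevalonate is absent, so NolA is inactive.
Fuculose is present, so LomJ is inactive.
Required activator LomJ is absent, so *fenE* is not transcribed.
So FenE is not produced.
With repressor CilH bound, *yilS* is not transcribed.
→ *yilS* is OFF.
0 of the 3 genes are transcribed.

0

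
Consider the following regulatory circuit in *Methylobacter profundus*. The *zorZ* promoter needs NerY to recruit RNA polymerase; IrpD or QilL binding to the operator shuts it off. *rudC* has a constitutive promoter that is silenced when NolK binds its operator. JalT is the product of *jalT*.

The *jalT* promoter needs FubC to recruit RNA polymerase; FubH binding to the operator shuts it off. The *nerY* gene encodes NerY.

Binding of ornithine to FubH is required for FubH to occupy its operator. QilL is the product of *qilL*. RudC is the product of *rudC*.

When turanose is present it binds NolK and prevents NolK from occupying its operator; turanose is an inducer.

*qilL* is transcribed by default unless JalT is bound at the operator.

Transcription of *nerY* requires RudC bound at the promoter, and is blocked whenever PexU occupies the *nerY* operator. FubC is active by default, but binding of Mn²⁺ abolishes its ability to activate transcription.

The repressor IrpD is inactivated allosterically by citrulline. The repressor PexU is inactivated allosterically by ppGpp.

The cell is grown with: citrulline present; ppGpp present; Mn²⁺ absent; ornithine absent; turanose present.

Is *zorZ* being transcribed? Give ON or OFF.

Citrulline is present, so IrpD is inactive.
ppGpp is present, so PexU is inactive.
Turanose is present, so NolK is inactive.
With no repressor bound, *rudC* is transcribed.
So RudC is produced and active.
No repressor is bound and RudC is active, so *nerY* is transcribed.
So NerY is produced and active.
Ornithine is absent, so FubH is inactive.
Mn²⁺ is absent, so FubC is active.
No repressor is bound and FubC is active, so *jalT* is transcribed.
So JalT is produced and active.
With repressor JalT bound, *qilL* is not transcribed.
So QilL is not produced.
No repressor is bound and NerY is active, so *zorZ* is transcribed.

ON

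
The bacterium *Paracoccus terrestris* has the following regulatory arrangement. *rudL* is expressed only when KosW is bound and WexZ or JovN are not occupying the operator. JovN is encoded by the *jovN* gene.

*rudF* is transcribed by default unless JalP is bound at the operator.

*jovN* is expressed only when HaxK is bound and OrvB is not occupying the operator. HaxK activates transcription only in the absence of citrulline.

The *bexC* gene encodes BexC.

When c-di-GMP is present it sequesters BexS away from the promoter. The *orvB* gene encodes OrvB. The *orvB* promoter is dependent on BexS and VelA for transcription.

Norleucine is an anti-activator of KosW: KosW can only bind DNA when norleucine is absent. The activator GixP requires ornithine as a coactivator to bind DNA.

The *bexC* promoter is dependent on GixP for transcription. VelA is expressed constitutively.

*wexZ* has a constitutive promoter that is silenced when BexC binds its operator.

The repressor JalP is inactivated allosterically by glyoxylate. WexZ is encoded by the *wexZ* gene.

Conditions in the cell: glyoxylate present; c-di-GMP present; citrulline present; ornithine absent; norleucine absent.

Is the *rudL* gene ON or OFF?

Norleucine is absent, so KosW is active.
Ornithine is absent, so GixP is inactive.
Required activator GixP is absent, so *bexC* is not transcribed.
So BexC is not produced.
With no repressor bound, *wexZ* is transcribed.
So WexZ is produced and active.
Citrulline is present, so HaxK is inactive.
c-di-GMP is present, so BexS is inactive.
VelA is produced constitutively and is active.
Required activator BexS is absent, so *orvB* is not transcribed.
So OrvB is not produced.
Required activator HaxK is absent, so *jovN* is not transcribed.
So JovN is not produced.
With repressor WexZ bound, *rudL* is not transcribed.

OFF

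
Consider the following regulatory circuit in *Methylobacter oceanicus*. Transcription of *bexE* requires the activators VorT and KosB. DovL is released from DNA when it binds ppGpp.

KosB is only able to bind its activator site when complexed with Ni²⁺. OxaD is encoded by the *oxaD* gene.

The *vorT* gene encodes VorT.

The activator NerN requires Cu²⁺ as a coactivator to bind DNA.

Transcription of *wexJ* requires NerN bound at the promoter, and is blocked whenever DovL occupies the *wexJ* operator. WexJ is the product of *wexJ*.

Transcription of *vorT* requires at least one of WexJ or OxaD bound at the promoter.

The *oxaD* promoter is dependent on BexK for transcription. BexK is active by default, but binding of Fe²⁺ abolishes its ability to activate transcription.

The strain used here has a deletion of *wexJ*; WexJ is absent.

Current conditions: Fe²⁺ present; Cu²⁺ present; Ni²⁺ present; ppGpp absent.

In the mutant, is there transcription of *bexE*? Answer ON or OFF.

WexJ is non-functional in this strain, so it has no effect.
Fe²⁺ is present, so BexK is inactive.
Required activator BexK is absent, so *oxaD* is not transcribed.
So OxaD is not produced.
No activator is available at the *vorT* promoter, so *vorT* is not transcribed.
So VorT is not produced.
Ni²⁺ is present, so KosB is active.
Required activator VorT is absent, so *bexE* is not transcribed.

OFF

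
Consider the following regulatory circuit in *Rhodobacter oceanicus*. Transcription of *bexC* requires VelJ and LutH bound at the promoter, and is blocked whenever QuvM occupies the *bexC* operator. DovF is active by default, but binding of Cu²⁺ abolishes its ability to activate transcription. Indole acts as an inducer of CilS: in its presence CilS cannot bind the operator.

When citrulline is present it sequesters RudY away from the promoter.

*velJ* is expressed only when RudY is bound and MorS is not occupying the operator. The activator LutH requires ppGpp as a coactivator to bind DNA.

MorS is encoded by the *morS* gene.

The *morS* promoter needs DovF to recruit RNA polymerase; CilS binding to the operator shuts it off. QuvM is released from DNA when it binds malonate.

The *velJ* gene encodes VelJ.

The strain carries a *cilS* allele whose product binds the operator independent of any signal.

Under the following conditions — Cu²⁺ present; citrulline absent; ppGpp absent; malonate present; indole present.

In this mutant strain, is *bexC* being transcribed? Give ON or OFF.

OFF

CilS is constitutively active in this strain.
Cu²⁺ is present, so DovF is inactive.
With repressor CilS bound, *morS* is not transcribed.
So MorS is not produced.
Citrulline is absent, so RudY is active.
No repressor is bound and RudY is active, so *velJ* is transcribed.
So VelJ is produced and active.
ppGpp is absent, so LutH is inactive.
Malonate is present, so QuvM is inactive.
Required activator LutH is absent, so *bexC* is not transcribed.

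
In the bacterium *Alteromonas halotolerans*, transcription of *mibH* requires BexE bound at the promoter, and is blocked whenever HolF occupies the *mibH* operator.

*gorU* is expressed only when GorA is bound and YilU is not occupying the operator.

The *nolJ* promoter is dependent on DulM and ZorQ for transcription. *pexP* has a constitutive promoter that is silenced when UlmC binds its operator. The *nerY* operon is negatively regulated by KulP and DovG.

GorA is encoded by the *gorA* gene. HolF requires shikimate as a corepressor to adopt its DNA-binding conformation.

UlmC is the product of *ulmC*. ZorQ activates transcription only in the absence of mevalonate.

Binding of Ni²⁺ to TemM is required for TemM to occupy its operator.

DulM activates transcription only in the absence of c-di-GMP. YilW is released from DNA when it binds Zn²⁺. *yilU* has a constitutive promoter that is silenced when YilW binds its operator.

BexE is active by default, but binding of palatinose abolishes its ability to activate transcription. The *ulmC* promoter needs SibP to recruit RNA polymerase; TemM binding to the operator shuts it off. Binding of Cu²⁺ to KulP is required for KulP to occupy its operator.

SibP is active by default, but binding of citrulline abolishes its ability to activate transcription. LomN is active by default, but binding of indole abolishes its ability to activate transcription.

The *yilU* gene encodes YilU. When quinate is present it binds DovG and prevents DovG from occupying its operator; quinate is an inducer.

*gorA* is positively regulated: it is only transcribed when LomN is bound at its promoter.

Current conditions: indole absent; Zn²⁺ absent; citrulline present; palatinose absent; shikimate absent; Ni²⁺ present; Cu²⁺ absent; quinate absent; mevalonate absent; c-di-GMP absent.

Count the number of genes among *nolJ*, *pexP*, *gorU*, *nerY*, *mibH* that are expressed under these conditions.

c-di-GMP is absent, so DulM is active.
Mevalonate is absent, so ZorQ is active.
No repressor is bound and DulM and ZorQ are active, so *nolJ* is transcribed.
→ *nolJ* is ON.
Citrulline is present, so SibP is inactive.
Ni²⁺ is present, so TemM is active.
With repressor TemM bound, *ulmC* is not transcribed.
So UlmC is not produced.
With no repressor bound, *pexP* is transcribed.
→ *pexP* is ON.
Zn²⁺ is absent, so YilW is active.
With repressor YilW bound, *yilU* is not transcribed.
So YilU is not produced.
Indole is absent, so LomN is active.
No repressor is bound and LomN is active, so *gorA* is transcribed.
So GorA is produced and active.
No repressor is bound and GorA is active, so *gorU* is transcribed.
→ *gorU* is ON.
Cu²⁺ is absent, so KulP is inactive.
Quinate is absent, so DovG is active.
With repressor DovG bound, *nerY* is not transcribed.
→ *nerY* is OFF.
Palatinose is absent, so BexE is active.
Shikimate is absent, so HolF is inactive.
No repressor is bound and BexE is active, so *mibH* is transcribed.
→ *mibH* is ON.
4 of the 5 genes are transcribed.

4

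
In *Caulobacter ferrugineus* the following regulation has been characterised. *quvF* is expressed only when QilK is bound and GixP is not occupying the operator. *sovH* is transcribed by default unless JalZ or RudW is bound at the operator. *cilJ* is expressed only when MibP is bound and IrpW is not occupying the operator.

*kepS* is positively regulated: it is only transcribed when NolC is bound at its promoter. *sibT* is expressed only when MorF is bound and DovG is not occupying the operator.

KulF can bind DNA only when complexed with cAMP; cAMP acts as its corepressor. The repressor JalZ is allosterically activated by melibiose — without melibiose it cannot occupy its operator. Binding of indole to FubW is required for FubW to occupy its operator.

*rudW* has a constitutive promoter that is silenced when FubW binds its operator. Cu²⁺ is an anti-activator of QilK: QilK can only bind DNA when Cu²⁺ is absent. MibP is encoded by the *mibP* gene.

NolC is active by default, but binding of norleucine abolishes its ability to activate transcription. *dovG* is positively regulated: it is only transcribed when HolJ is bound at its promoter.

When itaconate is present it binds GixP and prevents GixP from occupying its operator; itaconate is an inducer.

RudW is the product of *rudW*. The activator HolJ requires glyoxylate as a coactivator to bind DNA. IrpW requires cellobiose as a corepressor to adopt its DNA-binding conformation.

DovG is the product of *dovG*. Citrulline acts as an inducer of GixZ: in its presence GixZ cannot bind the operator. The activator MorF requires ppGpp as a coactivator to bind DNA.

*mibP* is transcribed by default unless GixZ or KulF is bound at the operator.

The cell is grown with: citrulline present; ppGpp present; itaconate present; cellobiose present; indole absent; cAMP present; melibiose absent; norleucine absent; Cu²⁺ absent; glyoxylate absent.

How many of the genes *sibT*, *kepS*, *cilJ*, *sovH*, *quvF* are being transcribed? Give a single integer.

ppGpp is present, so MorF is active.
Glyoxylate is absent, so HolJ is inactive.
Required activator HolJ is absent, so *dovG* is not transcribed.
So DovG is not produced.
No repressor is bound and MorF is active, so *sibT* is transcribed.
→ *sibT* is ON.
Norleucine is absent, so NolC is active.
No repressor is bound and NolC is active, so *kepS* is transcribed.
→ *kepS* is ON.
Cellobiose is present, so IrpW is active.
Citrulline is present, so GixZ is inactive.
cAMP is present, so KulF is active.
With repressor KulF bound, *mibP* is not transcribed.
So MibP is not produced.
With repressor IrpW bound, *cilJ* is not transcribed.
→ *cilJ* is OFF.
Melibiose is absent, so JalZ is inactive.
Indole is absent, so FubW is inactive.
With no repressor bound, *rudW* is transcribed.
So RudW is produced and active.
With repressor RudW bound, *sovH* is not transcribed.
→ *sovH* is OFF.
Cu²⁺ is absent, so QilK is active.
Itaconate is present, so GixP is inactive.
No repressor is bound and QilK is active, so *quvF* is transcribed.
→ *quvF* is ON.
3 of the 5 genes are transcribed.

3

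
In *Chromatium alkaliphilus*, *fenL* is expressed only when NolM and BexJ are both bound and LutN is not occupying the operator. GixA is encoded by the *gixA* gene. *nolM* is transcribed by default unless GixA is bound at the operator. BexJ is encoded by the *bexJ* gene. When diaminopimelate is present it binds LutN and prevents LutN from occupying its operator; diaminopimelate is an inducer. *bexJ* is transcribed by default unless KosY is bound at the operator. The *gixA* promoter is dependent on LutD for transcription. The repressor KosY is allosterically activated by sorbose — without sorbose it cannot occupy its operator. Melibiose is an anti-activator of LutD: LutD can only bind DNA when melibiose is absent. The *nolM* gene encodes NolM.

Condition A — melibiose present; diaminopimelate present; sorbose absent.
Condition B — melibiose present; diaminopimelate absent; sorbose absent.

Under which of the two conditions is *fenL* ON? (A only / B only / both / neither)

A only

Condition A:
Melibiose is present, so LutD is inactive.
Required activator LutD is absent, so *gixA* is not transcribed.
So GixA is not produced.
With no repressor bound, *nolM* is transcribed.
So NolM is produced and active.
Diaminopimelate is present, so LutN is inactive.
Sorbose is absent, so KosY is inactive.
With no repressor bound, *bexJ* is transcribed.
So BexJ is produced and active.
No repressor is bound and NolM and BexJ are active, so *fenL* is transcribed.
→ *fenL* is ON in A.
Condition B:
Melibiose is present, so LutD is inactive.
Required activator LutD is absent, so *gixA* is not transcribed.
So GixA is not produced.
With no repressor bound, *nolM* is transcribed.
So NolM is produced and active.
Diaminopimelate is absent, so LutN is active.
Sorbose is absent, so KosY is inactive.
With no repressor bound, *bexJ* is transcribed.
So BexJ is produced and active.
With repressor LutN bound, *fenL* is not transcribed.
→ *fenL* is OFF in B.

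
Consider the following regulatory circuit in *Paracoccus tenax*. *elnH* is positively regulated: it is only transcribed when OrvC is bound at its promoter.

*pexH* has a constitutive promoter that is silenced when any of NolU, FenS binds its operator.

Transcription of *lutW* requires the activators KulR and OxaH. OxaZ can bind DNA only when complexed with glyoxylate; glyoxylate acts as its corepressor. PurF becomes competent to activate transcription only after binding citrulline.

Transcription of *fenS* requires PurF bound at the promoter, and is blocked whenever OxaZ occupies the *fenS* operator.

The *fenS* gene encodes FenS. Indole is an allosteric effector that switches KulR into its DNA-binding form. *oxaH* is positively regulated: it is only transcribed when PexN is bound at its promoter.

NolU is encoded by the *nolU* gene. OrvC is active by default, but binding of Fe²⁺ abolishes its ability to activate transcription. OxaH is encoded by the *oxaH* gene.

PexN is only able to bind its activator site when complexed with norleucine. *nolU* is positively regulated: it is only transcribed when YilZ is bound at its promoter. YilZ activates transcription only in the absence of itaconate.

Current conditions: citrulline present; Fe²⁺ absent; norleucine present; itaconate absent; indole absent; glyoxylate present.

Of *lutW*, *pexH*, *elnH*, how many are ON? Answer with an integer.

Indole is absent, so KulR is inactive.
Norleucine is present, so PexN is active.
No repressor is bound and PexN is active, so *oxaH* is transcribed.
So OxaH is produced and active.
Required activator KulR is absent, so *lutW* is not transcribed.
→ *lutW* is OFF.
Itaconate is absent, so YilZ is active.
No repressor is bound and YilZ is active, so *nolU* is transcribed.
So NolU is produced and active.
Citrulline is present, so PurF is active.
Glyoxylate is present, so OxaZ is active.
With repressor OxaZ bound, *fenS* is not transcribed.
So FenS is not produced.
With repressor NolU bound, *pexH* is not transcribed.
→ *pexH* is OFF.
Fe²⁺ is absent, so OrvC is active.
No repressor is bound and OrvC is active, so *elnH* is transcribed.
→ *elnH* is ON.
1 of the 3 genes is transcribed.

1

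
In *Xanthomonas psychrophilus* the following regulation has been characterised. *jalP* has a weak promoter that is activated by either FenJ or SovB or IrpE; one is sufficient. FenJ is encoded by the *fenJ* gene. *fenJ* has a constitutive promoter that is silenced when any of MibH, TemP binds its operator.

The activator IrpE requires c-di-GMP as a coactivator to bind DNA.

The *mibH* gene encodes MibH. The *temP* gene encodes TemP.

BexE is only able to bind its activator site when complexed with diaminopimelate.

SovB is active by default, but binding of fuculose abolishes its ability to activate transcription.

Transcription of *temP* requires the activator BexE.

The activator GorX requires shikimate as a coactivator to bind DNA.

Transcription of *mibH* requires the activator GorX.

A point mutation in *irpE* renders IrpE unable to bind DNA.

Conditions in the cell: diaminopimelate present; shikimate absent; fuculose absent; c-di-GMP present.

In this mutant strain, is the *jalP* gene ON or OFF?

Shikimate is absent, so GorX is inactive.
Required activator GorX is absent, so *mibH* is not transcribed.
So MibH is not produced.
Diaminopimelate is present, so BexE is active.
No repressor is bound and BexE is active, so *temP* is transcribed.
So TemP is produced and active.
With repressor TemP bound, *fenJ* is not transcribed.
So FenJ is not produced.
Fuculose is absent, so SovB is active.
IrpE is non-functional in this strain, so it has no effect.
Activator SovB is present, so *jalP* is transcribed.

ON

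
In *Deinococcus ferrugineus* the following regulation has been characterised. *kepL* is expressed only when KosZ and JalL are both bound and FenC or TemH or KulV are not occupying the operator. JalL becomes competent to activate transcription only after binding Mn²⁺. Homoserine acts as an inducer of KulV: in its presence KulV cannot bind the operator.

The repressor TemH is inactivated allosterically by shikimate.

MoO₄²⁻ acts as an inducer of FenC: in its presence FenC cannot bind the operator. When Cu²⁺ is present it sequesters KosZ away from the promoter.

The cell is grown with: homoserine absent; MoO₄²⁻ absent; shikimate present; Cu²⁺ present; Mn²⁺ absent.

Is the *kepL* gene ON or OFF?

OFF

Cu²⁺ is present, so KosZ is inactive.
Mn²⁺ is absent, so JalL is inactive.
MoO₄²⁻ is absent, so FenC is active.
Shikimate is present, so TemH is inactive.
Homoserine is absent, so KulV is active.
With repressor FenC bound, *kepL* is not transcribed.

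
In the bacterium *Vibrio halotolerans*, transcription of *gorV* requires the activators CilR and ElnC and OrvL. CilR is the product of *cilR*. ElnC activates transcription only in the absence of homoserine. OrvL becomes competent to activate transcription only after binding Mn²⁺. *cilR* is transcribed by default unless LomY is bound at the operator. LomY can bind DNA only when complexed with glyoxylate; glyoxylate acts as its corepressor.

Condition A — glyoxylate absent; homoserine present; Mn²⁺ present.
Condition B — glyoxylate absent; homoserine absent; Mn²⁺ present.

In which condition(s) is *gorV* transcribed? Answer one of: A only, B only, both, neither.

B only

Condition A:
Glyoxylate is absent, so LomY is inactive.
With no repressor bound, *cilR* is transcribed.
So CilR is produced and active.
Homoserine is present, so ElnC is inactive.
Mn²⁺ is present, so OrvL is active.
Required activator ElnC is absent, so *gorV* is not transcribed.
→ *gorV* is OFF in A.
Condition B:
Glyoxylate is absent, so LomY is inactive.
With no repressor bound, *cilR* is transcribed.
So CilR is produced and active.
Homoserine is absent, so ElnC is active.
Mn²⁺ is present, so OrvL is active.
No repressor is bound and CilR and ElnC and OrvL are active, so *gorV* is transcribed.
→ *gorV* is ON in B.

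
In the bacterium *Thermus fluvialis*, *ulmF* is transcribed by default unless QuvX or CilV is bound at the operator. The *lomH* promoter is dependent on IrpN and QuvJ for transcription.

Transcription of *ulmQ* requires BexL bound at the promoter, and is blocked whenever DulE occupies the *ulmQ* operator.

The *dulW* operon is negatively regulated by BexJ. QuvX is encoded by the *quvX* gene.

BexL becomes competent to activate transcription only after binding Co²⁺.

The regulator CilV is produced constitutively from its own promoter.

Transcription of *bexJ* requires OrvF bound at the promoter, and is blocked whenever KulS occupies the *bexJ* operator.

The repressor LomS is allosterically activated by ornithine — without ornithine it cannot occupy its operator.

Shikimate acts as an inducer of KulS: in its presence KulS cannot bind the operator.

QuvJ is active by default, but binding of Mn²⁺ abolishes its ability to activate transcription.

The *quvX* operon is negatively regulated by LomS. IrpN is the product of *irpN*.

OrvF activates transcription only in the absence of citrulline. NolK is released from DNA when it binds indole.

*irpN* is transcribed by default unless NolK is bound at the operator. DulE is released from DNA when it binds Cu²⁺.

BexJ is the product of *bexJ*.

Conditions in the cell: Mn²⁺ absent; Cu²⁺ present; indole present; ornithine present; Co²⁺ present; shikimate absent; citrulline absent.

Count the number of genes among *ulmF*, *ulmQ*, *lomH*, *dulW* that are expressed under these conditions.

3

Ornithine is present, so LomS is active.
With repressor LomS bound, *quvX* is not transcribed.
So QuvX is not produced.
CilV is produced constitutively and is active.
With repressor CilV bound, *ulmF* is not transcribed.
→ *ulmF* is OFF.
Cu²⁺ is present, so DulE is inactive.
Co²⁺ is present, so BexL is active.
No repressor is bound and BexL is active, so *ulmQ* is transcribed.
→ *ulmQ* is ON.
Indole is present, so NolK is inactive.
With no repressor bound, *irpN* is transcribed.
So IrpN is produced and active.
Mn²⁺ is absent, so QuvJ is active.
No repressor is bound and IrpN and QuvJ are active, so *lomH* is transcribed.
→ *lomH* is ON.
Citrulline is absent, so OrvF is active.
Shikimate is absent, so KulS is active.
With repressor KulS bound, *bexJ* is not transcribed.
So BexJ is not produced.
With no repressor bound, *dulW* is transcribed.
→ *dulW* is ON.
3 of the 4 genes are transcribed.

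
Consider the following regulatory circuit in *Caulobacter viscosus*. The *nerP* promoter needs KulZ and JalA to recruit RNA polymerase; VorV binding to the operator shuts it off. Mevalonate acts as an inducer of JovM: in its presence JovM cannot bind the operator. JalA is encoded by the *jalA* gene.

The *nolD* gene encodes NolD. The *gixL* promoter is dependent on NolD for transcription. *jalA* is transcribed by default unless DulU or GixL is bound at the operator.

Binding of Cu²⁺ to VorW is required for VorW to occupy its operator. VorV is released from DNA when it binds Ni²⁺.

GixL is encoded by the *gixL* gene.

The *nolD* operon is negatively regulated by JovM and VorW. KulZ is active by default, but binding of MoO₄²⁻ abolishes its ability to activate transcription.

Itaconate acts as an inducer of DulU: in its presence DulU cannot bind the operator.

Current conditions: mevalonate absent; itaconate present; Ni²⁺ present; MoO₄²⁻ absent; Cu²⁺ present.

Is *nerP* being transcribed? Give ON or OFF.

ON

Ni²⁺ is present, so VorV is inactive.
MoO₄²⁻ is absent, so KulZ is active.
Itaconate is present, so DulU is inactive.
Mevalonate is absent, so JovM is active.
Cu²⁺ is present, so VorW is active.
With repressor JovM bound, *nolD* is not transcribed.
So NolD is not produced.
Required activator NolD is absent, so *gixL* is not transcribed.
So GixL is not produced.
With no repressor bound, *jalA* is transcribed.
So JalA is produced and active.
No repressor is bound and KulZ and JalA are active, so *nerP* is transcribed.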